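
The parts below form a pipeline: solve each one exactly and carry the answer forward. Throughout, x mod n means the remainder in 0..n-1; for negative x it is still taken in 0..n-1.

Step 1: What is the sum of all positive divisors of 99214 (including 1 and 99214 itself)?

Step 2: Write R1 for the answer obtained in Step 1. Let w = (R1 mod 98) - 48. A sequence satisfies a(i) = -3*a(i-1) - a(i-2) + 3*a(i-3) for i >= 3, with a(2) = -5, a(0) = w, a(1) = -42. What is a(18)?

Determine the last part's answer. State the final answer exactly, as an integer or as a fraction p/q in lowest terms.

Step 1: 99214 = 2 * 113 * 439; sigma = (1 + 2) * (1 + 113) * (1 + 439) = 3 * 114 * 440 = 150480; answer 150480
Step 2: R1 = 150480; w = 2; a(3) = -3*(-5) - 1*(-42) + 3*(2) = 63; iterating: a(3)=63, a(4)=-310, a(5)=852, a(6)=-2057, a(7)=4389, a(8)=-8554, a(9)=15102, a(10)=-23585, a(11)=29991, a(12)=-21082, a(13)=-37500, a(14)=223555, a(15)=-696411, a(16)=1753178, a(17)=-3892458, a(18)=7834963; answer 7834963

7834963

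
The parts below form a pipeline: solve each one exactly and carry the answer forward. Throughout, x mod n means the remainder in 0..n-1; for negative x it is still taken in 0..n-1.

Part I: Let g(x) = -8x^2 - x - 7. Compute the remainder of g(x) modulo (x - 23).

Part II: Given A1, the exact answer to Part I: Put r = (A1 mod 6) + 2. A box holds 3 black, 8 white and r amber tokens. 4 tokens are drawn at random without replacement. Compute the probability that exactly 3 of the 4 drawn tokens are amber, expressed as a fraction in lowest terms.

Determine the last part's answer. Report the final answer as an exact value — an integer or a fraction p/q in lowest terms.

Part I: remainder = value at the root: -8*(23)^2 - 1*(23)^1 - 7 = (-4232) + (-23) + (-7) = -4262; answer -4262
Part II: A1 = -4262; r = 6; total draws C(17,4) = 2380; favorable C(6,3)*C(11,1) = 220; P = 11/119; answer 11/119

11/119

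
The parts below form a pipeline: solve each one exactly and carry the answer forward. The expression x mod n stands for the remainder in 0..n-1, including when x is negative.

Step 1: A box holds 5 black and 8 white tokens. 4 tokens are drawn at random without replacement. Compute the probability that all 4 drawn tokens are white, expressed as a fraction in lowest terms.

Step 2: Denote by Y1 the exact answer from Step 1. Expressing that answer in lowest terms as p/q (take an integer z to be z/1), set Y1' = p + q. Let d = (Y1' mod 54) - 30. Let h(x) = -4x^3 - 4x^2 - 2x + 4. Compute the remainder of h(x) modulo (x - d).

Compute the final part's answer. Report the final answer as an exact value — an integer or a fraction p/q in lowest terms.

-28914

Step 1: total draws C(13,4) = 715; favorable C(8,4) = 70; P = 14/143; answer 14/143
Step 2: Y1 = 14/143; threaded value p + q = 157; d = 19; remainder = value at the root: -4*(19)^3 - 4*(19)^2 - 2*(19)^1 + 4 = (-27436) + (-1444) + (-38) + (4) = -28914; answer -28914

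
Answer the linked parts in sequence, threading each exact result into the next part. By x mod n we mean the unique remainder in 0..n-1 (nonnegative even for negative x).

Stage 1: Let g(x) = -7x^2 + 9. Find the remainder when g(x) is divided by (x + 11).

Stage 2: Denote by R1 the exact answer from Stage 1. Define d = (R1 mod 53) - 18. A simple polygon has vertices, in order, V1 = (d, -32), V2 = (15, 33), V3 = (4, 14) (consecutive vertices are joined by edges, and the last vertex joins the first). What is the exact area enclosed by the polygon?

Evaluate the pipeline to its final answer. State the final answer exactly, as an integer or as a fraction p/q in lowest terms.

Stage 1: remainder = value at the root: -7*(-11)^2 + 9 = (-847) + (9) = -838; answer -838
Stage 2: R1 = -838; d = -8; cross terms: (-8*33 - 15*-32)=216, (15*14 - 4*33)=78, (4*-32 - -8*14)=-16; twice the area = |278| = 278; area = 139; answer 139

139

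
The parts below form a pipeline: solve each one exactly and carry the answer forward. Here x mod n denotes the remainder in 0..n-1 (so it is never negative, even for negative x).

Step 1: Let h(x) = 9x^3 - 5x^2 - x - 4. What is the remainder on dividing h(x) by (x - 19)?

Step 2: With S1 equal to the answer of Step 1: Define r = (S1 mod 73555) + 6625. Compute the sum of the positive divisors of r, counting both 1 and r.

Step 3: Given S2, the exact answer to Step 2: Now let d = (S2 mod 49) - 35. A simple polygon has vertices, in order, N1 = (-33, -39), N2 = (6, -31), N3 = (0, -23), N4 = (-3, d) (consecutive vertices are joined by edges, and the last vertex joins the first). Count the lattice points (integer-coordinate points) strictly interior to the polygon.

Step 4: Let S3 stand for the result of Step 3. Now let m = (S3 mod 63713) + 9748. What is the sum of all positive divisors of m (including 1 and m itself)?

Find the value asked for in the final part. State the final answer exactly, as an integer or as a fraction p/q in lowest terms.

Step 1: remainder = value at the root: 9*(19)^3 - 5*(19)^2 - 1*(19)^1 - 4 = (61731) + (-1805) + (-19) + (-4) = 59903; answer 59903
Step 2: S1 = 59903; r = 66528; 66528 = 2^5 * 3^3 * 7 * 11; sigma = (1 + 2 + 4 + 8 + 16 + 32) * (1 + 3 + 9 + 27) * (1 + 7) * (1 + 11) = 63 * 40 * 8 * 12 = 241920; answer 241920
Step 3: S2 = 241920; d = -28; cross terms: (-33*-31 - 6*-39)=1257, (6*-23 - 0*-31)=-138, (0*-28 - -3*-23)=-69, (-3*-39 - -33*-28)=-807; twice the area = |243| = 243; area = 243/2; boundary points = 1 + 2 + 1 + 1 = 5; strictly interior points = area - boundary/2 + 1 = 120; answer 120
Step 4: S3 = 120; m = 9868; 9868 = 2^2 * 2467; sigma = (1 + 2 + 4) * (1 + 2467) = 7 * 2468 = 17276; answer 17276

17276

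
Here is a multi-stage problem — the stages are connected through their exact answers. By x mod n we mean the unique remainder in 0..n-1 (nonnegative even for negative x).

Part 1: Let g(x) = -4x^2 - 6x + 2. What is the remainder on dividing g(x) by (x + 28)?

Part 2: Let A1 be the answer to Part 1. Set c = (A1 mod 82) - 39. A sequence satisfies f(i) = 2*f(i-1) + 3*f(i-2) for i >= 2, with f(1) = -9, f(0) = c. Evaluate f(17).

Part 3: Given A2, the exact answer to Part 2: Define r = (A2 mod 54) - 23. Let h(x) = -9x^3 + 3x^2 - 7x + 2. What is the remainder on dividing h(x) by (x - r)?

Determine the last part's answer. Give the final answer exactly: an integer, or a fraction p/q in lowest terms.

73342

Part 1: remainder = value at the root: -4*(-28)^2 - 6*(-28)^1 + 2 = (-3136) + (168) + (2) = -2966; answer -2966
Part 2: A1 = -2966; c = 29; f(2) = 2*(-9) + 3*(29) = 69; iterating: f(2)=69, f(3)=111, f(4)=429, f(5)=1191, f(6)=3669, f(7)=10911, f(8)=32829, f(9)=98391, f(10)=295269, f(11)=885711, f(12)=2657229, f(13)=7971591, f(14)=23914869, f(15)=71744511, f(16)=215233629, f(17)=645700791; answer 645700791
Part 3: A2 = 645700791; r = -20; remainder = value at the root: -9*(-20)^3 + 3*(-20)^2 - 7*(-20)^1 + 2 = (72000) + (1200) + (140) + (2) = 73342; answer 73342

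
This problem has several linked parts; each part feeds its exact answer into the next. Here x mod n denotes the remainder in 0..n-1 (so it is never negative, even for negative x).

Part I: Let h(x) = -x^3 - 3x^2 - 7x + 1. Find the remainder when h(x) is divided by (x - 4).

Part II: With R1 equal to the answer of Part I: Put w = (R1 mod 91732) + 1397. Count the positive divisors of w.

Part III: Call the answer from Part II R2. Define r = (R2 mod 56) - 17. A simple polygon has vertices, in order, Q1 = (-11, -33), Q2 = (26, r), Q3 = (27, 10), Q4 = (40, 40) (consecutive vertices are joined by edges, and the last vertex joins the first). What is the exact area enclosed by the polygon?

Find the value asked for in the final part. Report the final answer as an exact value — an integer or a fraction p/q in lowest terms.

Part I: remainder = value at the root: -1*(4)^3 - 3*(4)^2 - 7*(4)^1 + 1 = (-64) + (-48) + (-28) + (1) = -139; answer -139
Part II: R1 = -139; w = 92990; 92990 = 2 * 5 * 17 * 547; number of divisors = (1+1) * (1+1) * (1+1) * (1+1) = 16; answer 16
Part III: R2 = 16; r = -1; cross terms: (-11*-1 - 26*-33)=869, (26*10 - 27*-1)=287, (27*40 - 40*10)=680, (40*-33 - -11*40)=-880; twice the area = |956| = 956; area = 478; answer 478

478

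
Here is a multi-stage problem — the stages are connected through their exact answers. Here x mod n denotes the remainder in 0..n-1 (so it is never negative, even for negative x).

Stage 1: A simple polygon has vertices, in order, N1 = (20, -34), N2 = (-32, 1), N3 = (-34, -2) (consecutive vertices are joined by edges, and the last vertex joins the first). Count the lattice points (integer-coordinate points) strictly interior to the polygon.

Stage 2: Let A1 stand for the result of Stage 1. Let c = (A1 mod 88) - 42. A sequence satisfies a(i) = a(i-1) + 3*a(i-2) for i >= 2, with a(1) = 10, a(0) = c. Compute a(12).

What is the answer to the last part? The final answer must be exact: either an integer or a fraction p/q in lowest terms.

Stage 1: cross terms: (20*1 - -32*-34)=-1068, (-32*-2 - -34*1)=98, (-34*-34 - 20*-2)=1196; twice the area = |226| = 226; area = 113; boundary points = 1 + 1 + 2 = 4; strictly interior points = area - boundary/2 + 1 = 112; answer 112
Stage 2: A1 = 112; c = -18; a(2) = 1*(10) + 3*(-18) = -44; iterating: a(2)=-44, a(3)=-14, a(4)=-146, a(5)=-188, a(6)=-626, a(7)=-1190, a(8)=-3068, a(9)=-6638, a(10)=-15842, a(11)=-35756, a(12)=-83282; answer -83282

-83282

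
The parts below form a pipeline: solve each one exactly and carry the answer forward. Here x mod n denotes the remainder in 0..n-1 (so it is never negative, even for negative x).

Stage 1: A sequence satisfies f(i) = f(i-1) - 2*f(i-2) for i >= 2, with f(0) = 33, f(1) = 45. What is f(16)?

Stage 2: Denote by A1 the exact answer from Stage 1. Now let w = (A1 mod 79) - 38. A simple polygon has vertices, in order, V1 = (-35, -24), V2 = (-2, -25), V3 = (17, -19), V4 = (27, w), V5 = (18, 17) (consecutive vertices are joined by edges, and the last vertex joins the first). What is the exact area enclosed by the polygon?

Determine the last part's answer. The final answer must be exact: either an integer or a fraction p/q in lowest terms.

Stage 1: f(2) = 1*(45) - 2*(33) = -21; iterating: f(2)=-21, f(3)=-111, f(4)=-69, f(5)=153, f(6)=291, f(7)=-15, f(8)=-597, f(9)=-567, f(10)=627, f(11)=1761, f(12)=507, f(13)=-3015, f(14)=-4029, f(15)=2001, f(16)=10059; answer 10059
Stage 2: A1 = 10059; w = -12; cross terms: (-35*-25 - -2*-24)=827, (-2*-19 - 17*-25)=463, (17*-12 - 27*-19)=309, (27*17 - 18*-12)=675, (18*-24 - -35*17)=163; twice the area = |2437| = 2437; area = 2437/2; answer 2437/2

2437/2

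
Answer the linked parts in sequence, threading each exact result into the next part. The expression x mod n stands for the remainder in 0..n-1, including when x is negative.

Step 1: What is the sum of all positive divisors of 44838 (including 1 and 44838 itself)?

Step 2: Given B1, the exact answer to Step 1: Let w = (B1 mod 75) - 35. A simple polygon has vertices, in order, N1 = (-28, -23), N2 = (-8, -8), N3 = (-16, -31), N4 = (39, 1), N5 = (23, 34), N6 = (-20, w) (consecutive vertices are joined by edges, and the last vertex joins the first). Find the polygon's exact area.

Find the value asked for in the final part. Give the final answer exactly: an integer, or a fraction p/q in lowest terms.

Step 1: 44838 = 2 * 3^2 * 47 * 53; sigma = (1 + 2) * (1 + 3 + 9) * (1 + 47) * (1 + 53) = 3 * 13 * 48 * 54 = 101088; answer 101088
Step 2: B1 = 101088; w = 28; cross terms: (-28*-8 - -8*-23)=40, (-8*-31 - -16*-8)=120, (-16*1 - 39*-31)=1193, (39*34 - 23*1)=1303, (23*28 - -20*34)=1324, (-20*-23 - -28*28)=1244; twice the area = |5224| = 5224; area = 2612; answer 2612

2612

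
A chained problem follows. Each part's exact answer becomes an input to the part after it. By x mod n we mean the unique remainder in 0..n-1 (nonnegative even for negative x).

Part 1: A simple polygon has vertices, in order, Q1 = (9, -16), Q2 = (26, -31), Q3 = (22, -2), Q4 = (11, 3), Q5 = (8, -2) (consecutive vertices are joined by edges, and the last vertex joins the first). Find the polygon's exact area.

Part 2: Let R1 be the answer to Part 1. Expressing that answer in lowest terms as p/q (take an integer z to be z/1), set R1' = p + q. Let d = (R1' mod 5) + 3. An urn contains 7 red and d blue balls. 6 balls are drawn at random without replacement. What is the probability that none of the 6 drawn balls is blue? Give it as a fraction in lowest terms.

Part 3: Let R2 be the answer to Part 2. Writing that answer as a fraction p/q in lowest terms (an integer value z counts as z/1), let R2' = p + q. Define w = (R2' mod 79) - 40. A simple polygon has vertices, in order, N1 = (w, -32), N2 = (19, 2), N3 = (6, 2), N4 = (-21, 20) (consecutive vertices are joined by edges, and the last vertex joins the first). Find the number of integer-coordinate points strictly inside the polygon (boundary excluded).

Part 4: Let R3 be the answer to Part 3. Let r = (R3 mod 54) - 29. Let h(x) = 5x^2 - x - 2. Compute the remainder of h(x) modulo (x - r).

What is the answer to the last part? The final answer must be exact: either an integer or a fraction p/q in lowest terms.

Part 1: cross terms: (9*-31 - 26*-16)=137, (26*-2 - 22*-31)=630, (22*3 - 11*-2)=88, (11*-2 - 8*3)=-46, (8*-16 - 9*-2)=-110; twice the area = |699| = 699; area = 699/2; answer 699/2
Part 2: R1 = 699/2; threaded value p + q = 701; d = 4; total draws C(11,6) = 462; favorable C(7,6) = 7; P = 1/66; answer 1/66
Part 3: R2 = 1/66; threaded value p + q = 67; w = 27; cross terms: (27*2 - 19*-32)=662, (19*2 - 6*2)=26, (6*20 - -21*2)=162, (-21*-32 - 27*20)=132; twice the area = |982| = 982; area = 491; boundary points = 2 + 13 + 9 + 4 = 28; strictly interior points = area - boundary/2 + 1 = 478; answer 478
Part 4: R3 = 478; r = 17; remainder = value at the root: 5*(17)^2 - 1*(17)^1 - 2 = (1445) + (-17) + (-2) = 1426; answer 1426

1426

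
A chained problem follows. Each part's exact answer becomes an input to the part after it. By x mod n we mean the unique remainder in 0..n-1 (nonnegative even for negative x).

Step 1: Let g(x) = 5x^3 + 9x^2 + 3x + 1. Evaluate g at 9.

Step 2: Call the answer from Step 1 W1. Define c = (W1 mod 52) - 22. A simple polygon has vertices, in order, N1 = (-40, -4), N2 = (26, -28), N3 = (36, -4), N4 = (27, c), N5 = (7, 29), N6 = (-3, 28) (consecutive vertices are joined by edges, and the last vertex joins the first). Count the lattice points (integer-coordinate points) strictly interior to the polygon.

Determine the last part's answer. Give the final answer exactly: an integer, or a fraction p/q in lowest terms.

Step 1: 5*(9)^3 + 9*(9)^2 + 3*(9)^1 + 1 = (3645) + (729) + (27) + (1) = 4402; answer 4402
Step 2: W1 = 4402; c = 12; cross terms: (-40*-28 - 26*-4)=1224, (26*-4 - 36*-28)=904, (36*12 - 27*-4)=540, (27*29 - 7*12)=699, (7*28 - -3*29)=283, (-3*-4 - -40*28)=1132; twice the area = |4782| = 4782; area = 2391; boundary points = 6 + 2 + 1 + 1 + 1 + 1 = 12; strictly interior points = area - boundary/2 + 1 = 2386; answer 2386

2386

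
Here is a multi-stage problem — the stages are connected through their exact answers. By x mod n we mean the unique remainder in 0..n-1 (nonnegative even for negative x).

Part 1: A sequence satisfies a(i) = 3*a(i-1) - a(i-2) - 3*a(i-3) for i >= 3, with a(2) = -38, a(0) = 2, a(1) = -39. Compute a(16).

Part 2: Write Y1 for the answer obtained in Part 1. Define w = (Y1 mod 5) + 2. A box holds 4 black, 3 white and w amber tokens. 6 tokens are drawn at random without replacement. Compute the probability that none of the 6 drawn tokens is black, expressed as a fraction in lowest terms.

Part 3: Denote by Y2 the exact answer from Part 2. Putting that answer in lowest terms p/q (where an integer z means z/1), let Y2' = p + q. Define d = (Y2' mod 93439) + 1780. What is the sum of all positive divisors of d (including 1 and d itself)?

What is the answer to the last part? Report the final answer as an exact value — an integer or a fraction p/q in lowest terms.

1848

Part 1: a(3) = 3*(-38) - 1*(-39) - 3*(2) = -81; iterating: a(3)=-81, a(4)=-88, a(5)=-69, a(6)=124, a(7)=705, a(8)=2198, a(9)=5517, a(10)=12238, a(11)=24603, a(12)=45020, a(13)=73743, a(14)=102400, a(15)=98397, a(16)=-28438; answer -28438
Part 2: Y1 = -28438; w = 4; total draws C(11,6) = 462; favorable C(7,6) = 7; P = 1/66; answer 1/66
Part 3: Y2 = 1/66; threaded value p + q = 67; d = 1847; 1847 is prime, so its only divisors are 1 and 1847; sigma = 1 + 1847 = 1848; answer 1848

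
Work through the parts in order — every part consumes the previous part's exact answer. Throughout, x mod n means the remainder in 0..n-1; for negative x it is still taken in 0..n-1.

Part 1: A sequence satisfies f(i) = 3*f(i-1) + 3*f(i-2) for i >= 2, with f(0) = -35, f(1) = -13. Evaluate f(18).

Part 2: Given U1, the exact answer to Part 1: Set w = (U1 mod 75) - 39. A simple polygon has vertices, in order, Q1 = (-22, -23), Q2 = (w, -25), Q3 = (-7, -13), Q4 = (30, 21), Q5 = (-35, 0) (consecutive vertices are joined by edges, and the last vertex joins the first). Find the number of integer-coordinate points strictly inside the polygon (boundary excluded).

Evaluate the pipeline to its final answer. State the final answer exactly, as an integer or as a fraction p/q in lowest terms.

Part 1: f(2) = 3*(-13) + 3*(-35) = -144; iterating: f(2)=-144, f(3)=-471, f(4)=-1845, f(5)=-6948, f(6)=-26379, f(7)=-99981, f(8)=-379080, f(9)=-1437183, f(10)=-5448789, f(11)=-20657916, f(12)=-78320115, f(13)=-296934093, f(14)=-1125762624, f(15)=-4268090151, f(16)=-16181558325, f(17)=-61348945428, f(18)=-232591511259; answer -232591511259
Part 2: U1 = -232591511259; w = 27; cross terms: (-22*-25 - 27*-23)=1171, (27*-13 - -7*-25)=-526, (-7*21 - 30*-13)=243, (30*0 - -35*21)=735, (-35*-23 - -22*0)=805; twice the area = |2428| = 2428; area = 1214; boundary points = 1 + 2 + 1 + 1 + 1 = 6; strictly interior points = area - boundary/2 + 1 = 1212; answer 1212

1212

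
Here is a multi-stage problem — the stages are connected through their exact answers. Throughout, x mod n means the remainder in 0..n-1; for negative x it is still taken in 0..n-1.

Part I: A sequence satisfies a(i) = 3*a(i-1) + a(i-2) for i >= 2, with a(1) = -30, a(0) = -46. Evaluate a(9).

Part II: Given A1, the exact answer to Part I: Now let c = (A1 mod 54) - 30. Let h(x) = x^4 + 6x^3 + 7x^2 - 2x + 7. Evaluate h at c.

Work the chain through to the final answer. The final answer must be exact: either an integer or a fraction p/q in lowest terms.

72295

Part I: a(2) = 3*(-30) + 1*(-46) = -136; iterating: a(2)=-136, a(3)=-438, a(4)=-1450, a(5)=-4788, a(6)=-15814, a(7)=-52230, a(8)=-172504, a(9)=-569742; answer -569742
Part II: A1 = -569742; c = -18; 1*(-18)^4 + 6*(-18)^3 + 7*(-18)^2 - 2*(-18)^1 + 7 = (104976) + (-34992) + (2268) + (36) + (7) = 72295; answer 72295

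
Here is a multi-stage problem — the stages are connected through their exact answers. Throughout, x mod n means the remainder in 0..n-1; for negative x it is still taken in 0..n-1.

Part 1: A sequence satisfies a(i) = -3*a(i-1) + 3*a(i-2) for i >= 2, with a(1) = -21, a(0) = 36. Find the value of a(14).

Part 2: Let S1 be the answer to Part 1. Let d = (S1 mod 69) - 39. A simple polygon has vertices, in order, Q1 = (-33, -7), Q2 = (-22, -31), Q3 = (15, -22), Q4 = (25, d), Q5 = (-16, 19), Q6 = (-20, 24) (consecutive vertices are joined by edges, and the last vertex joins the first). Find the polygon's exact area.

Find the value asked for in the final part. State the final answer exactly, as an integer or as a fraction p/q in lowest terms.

3771/2

Part 1: a(2) = -3*(-21) + 3*(36) = 171; iterating: a(2)=171, a(3)=-576, a(4)=2241, a(5)=-8451, a(6)=32076, a(7)=-121581, a(8)=460971, a(9)=-1747656, a(10)=6625881, a(11)=-25120611, a(12)=95239476, a(13)=-361080261, a(14)=1368959211; answer 1368959211
Part 2: S1 = 1368959211; d = 0; cross terms: (-33*-31 - -22*-7)=869, (-22*-22 - 15*-31)=949, (15*0 - 25*-22)=550, (25*19 - -16*0)=475, (-16*24 - -20*19)=-4, (-20*-7 - -33*24)=932; twice the area = |3771| = 3771; area = 3771/2; answer 3771/2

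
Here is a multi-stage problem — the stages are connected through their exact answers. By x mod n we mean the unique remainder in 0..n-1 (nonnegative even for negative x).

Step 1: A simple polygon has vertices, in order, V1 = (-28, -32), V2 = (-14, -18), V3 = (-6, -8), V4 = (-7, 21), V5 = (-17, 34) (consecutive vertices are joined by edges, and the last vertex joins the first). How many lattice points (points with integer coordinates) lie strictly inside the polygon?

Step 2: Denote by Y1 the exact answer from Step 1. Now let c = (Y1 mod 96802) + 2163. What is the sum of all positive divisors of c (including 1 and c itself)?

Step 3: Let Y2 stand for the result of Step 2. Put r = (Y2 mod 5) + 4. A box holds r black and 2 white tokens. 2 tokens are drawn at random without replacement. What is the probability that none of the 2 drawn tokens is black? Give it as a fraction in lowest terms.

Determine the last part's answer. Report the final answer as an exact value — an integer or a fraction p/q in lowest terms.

1/28

Step 1: cross terms: (-28*-18 - -14*-32)=56, (-14*-8 - -6*-18)=4, (-6*21 - -7*-8)=-182, (-7*34 - -17*21)=119, (-17*-32 - -28*34)=1496; twice the area = |1493| = 1493; area = 1493/2; boundary points = 14 + 2 + 1 + 1 + 11 = 29; strictly interior points = area - boundary/2 + 1 = 733; answer 733
Step 2: Y1 = 733; c = 2896; 2896 = 2^4 * 181; sigma = (1 + 2 + 4 + 8 + 16) * (1 + 181) = 31 * 182 = 5642; answer 5642
Step 3: Y2 = 5642; r = 6; total draws C(8,2) = 28; favorable C(2,2) = 1; P = 1/28; answer 1/28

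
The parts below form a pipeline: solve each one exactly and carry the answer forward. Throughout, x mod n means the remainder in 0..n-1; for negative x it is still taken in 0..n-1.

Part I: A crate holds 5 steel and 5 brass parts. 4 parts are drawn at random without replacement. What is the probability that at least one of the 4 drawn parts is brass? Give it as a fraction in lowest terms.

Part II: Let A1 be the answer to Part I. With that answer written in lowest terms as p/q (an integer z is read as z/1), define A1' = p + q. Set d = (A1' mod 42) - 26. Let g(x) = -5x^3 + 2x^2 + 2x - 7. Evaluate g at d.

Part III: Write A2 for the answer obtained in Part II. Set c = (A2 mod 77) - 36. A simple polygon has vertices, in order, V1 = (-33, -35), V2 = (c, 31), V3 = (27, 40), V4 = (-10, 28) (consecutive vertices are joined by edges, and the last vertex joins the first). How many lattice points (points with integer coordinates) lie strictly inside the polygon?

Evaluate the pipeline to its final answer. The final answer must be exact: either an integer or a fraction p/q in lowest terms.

Part I: total draws C(10,4) = 210; complement C(5,4) = 5; favorable 210 - 5 = 205; P = 41/42; answer 41/42
Part II: A1 = 41/42; threaded value p + q = 83; d = 15; -5*(15)^3 + 2*(15)^2 + 2*(15)^1 - 7 = (-16875) + (450) + (30) + (-7) = -16402; answer -16402
Part III: A2 = -16402; c = 40; cross terms: (-33*31 - 40*-35)=377, (40*40 - 27*31)=763, (27*28 - -10*40)=1156, (-10*-35 - -33*28)=1274; twice the area = |3570| = 3570; area = 1785; boundary points = 1 + 1 + 1 + 1 = 4; strictly interior points = area - boundary/2 + 1 = 1784; answer 1784

1784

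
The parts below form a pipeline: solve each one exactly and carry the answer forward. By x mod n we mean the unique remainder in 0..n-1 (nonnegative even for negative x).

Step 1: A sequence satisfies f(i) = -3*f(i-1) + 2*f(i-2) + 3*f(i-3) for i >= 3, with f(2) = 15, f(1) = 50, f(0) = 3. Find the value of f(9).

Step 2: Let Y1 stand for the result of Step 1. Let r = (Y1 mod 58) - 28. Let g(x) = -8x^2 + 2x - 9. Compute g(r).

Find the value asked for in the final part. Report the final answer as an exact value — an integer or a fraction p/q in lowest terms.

-4959

Step 1: f(3) = -3*(15) + 2*(50) + 3*(3) = 64; iterating: f(3)=64, f(4)=-12, f(5)=209, f(6)=-459, f(7)=1759, f(8)=-5568, f(9)=18845; answer 18845
Step 2: Y1 = 18845; r = 25; -8*(25)^2 + 2*(25)^1 - 9 = (-5000) + (50) + (-9) = -4959; answer -4959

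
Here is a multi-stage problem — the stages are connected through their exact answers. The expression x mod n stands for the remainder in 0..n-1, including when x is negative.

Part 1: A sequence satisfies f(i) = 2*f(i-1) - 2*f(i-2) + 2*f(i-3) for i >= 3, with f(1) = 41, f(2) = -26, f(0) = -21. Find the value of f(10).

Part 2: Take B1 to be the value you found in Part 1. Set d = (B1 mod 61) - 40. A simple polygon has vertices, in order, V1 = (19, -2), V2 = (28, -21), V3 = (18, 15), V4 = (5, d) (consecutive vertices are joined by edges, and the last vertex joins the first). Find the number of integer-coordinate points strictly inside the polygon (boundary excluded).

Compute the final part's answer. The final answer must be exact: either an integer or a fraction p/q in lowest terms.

192

Part 1: f(3) = 2*(-26) - 2*(41) + 2*(-21) = -176; iterating: f(3)=-176, f(4)=-218, f(5)=-136, f(6)=-188, f(7)=-540, f(8)=-976, f(9)=-1248, f(10)=-1624; answer -1624
Part 2: B1 = -1624; d = -17; cross terms: (19*-21 - 28*-2)=-343, (28*15 - 18*-21)=798, (18*-17 - 5*15)=-381, (5*-2 - 19*-17)=313; twice the area = |387| = 387; area = 387/2; boundary points = 1 + 2 + 1 + 1 = 5; strictly interior points = area - boundary/2 + 1 = 192; answer 192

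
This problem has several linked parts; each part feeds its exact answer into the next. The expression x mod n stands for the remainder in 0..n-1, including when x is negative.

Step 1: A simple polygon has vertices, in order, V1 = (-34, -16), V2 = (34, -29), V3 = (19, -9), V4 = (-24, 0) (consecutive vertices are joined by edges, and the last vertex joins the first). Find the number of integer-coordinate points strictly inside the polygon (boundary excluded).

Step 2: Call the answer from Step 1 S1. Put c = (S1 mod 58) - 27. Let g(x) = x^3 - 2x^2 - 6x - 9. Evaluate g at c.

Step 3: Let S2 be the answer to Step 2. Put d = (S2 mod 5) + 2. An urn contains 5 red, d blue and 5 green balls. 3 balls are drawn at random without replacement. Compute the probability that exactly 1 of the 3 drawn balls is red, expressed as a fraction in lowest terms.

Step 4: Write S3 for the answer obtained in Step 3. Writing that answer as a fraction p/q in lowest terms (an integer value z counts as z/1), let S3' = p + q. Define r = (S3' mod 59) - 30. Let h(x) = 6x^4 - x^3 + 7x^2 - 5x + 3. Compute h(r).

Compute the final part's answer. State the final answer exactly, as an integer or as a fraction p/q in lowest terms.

127215

Step 1: cross terms: (-34*-29 - 34*-16)=1530, (34*-9 - 19*-29)=245, (19*0 - -24*-9)=-216, (-24*-16 - -34*0)=384; twice the area = |1943| = 1943; area = 1943/2; boundary points = 1 + 5 + 1 + 2 = 9; strictly interior points = area - boundary/2 + 1 = 968; answer 968
Step 2: S1 = 968; c = 13; 1*(13)^3 - 2*(13)^2 - 6*(13)^1 - 9 = (2197) + (-338) + (-78) + (-9) = 1772; answer 1772
Step 3: S2 = 1772; d = 4; total draws C(14,3) = 364; favorable C(5,1)*C(9,2) = 180; P = 45/91; answer 45/91
Step 4: S3 = 45/91; threaded value p + q = 136; r = -12; 6*(-12)^4 - 1*(-12)^3 + 7*(-12)^2 - 5*(-12)^1 + 3 = (124416) + (1728) + (1008) + (60) + (3) = 127215; answer 127215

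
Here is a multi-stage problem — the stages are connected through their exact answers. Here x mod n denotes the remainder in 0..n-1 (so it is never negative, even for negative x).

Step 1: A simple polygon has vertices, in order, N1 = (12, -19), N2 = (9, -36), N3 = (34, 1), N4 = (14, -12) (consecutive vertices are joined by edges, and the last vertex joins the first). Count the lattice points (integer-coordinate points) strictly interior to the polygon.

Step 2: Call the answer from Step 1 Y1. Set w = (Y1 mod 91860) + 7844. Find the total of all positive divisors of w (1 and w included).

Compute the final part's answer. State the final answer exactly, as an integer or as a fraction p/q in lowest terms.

9216

Step 1: cross terms: (12*-36 - 9*-19)=-261, (9*1 - 34*-36)=1233, (34*-12 - 14*1)=-422, (14*-19 - 12*-12)=-122; twice the area = |428| = 428; area = 214; boundary points = 1 + 1 + 1 + 1 = 4; strictly interior points = area - boundary/2 + 1 = 213; answer 213
Step 2: Y1 = 213; w = 8057; 8057 = 7 * 1151; sigma = (1 + 7) * (1 + 1151) = 8 * 1152 = 9216; answer 9216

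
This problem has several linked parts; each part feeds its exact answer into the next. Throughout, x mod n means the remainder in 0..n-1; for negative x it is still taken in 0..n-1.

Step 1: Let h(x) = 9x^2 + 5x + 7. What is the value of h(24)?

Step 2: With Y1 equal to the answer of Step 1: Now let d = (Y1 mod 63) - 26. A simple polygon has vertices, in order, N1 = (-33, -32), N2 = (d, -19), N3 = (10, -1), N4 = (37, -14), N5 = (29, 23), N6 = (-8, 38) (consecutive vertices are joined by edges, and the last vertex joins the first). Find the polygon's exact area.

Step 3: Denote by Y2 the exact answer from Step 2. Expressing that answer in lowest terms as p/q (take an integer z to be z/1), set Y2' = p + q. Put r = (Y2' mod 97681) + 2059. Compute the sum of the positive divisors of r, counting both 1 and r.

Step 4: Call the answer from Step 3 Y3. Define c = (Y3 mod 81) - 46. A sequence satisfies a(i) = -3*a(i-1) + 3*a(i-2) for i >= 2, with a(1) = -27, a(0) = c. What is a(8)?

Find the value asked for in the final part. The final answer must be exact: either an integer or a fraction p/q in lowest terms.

Step 1: 9*(24)^2 + 5*(24)^1 + 7 = (5184) + (120) + (7) = 5311; answer 5311
Step 2: Y1 = 5311; d = -7; cross terms: (-33*-19 - -7*-32)=403, (-7*-1 - 10*-19)=197, (10*-14 - 37*-1)=-103, (37*23 - 29*-14)=1257, (29*38 - -8*23)=1286, (-8*-32 - -33*38)=1510; twice the area = |4550| = 4550; area = 2275; answer 2275
Step 3: Y2 = 2275; threaded value p + q = 2276; r = 4335; 4335 = 3 * 5 * 17^2; sigma = (1 + 3) * (1 + 5) * (1 + 17 + 289) = 4 * 6 * 307 = 7368; answer 7368
Step 4: Y3 = 7368; c = 32; a(2) = -3*(-27) + 3*(32) = 177; iterating: a(2)=177, a(3)=-612, a(4)=2367, a(5)=-8937, a(6)=33912, a(7)=-128547, a(8)=487377; answer 487377

487377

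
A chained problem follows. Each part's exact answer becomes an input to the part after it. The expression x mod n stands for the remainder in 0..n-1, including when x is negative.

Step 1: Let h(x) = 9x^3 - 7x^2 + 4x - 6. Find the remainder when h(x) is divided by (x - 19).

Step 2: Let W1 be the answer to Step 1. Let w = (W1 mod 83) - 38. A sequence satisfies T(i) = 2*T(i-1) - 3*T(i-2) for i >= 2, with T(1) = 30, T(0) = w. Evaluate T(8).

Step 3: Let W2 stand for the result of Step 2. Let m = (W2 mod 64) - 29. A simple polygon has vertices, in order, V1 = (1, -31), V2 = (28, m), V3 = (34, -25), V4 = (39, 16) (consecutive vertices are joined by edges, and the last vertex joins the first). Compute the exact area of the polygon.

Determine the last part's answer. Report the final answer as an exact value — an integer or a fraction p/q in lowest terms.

1221/2

Step 1: remainder = value at the root: 9*(19)^3 - 7*(19)^2 + 4*(19)^1 - 6 = (61731) + (-2527) + (76) + (-6) = 59274; answer 59274
Step 2: W1 = 59274; w = -26; T(2) = 2*(30) - 3*(-26) = 138; iterating: T(2)=138, T(3)=186, T(4)=-42, T(5)=-642, T(6)=-1158, T(7)=-390, T(8)=2694; answer 2694
Step 3: W2 = 2694; m = -23; cross terms: (1*-23 - 28*-31)=845, (28*-25 - 34*-23)=82, (34*16 - 39*-25)=1519, (39*-31 - 1*16)=-1225; twice the area = |1221| = 1221; area = 1221/2; answer 1221/2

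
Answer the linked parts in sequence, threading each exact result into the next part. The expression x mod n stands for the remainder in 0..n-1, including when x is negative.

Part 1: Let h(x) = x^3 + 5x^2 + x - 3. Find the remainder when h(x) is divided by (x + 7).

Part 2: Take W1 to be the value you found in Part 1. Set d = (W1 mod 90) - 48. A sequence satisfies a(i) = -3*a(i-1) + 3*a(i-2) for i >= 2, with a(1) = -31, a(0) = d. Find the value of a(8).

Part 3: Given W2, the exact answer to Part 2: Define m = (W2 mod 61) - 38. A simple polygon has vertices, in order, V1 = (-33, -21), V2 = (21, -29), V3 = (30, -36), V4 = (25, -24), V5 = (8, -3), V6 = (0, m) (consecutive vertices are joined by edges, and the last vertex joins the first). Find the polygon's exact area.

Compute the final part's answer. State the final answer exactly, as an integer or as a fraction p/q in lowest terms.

Part 1: remainder = value at the root: 1*(-7)^3 + 5*(-7)^2 + 1*(-7)^1 - 3 = (-343) + (245) + (-7) + (-3) = -108; answer -108
Part 2: W1 = -108; d = 24; a(2) = -3*(-31) + 3*(24) = 165; iterating: a(2)=165, a(3)=-588, a(4)=2259, a(5)=-8541, a(6)=32400, a(7)=-122823, a(8)=465669; answer 465669
Part 3: W2 = 465669; m = 18; cross terms: (-33*-29 - 21*-21)=1398, (21*-36 - 30*-29)=114, (30*-24 - 25*-36)=180, (25*-3 - 8*-24)=117, (8*18 - 0*-3)=144, (0*-21 - -33*18)=594; twice the area = |2547| = 2547; area = 2547/2; answer 2547/2

2547/2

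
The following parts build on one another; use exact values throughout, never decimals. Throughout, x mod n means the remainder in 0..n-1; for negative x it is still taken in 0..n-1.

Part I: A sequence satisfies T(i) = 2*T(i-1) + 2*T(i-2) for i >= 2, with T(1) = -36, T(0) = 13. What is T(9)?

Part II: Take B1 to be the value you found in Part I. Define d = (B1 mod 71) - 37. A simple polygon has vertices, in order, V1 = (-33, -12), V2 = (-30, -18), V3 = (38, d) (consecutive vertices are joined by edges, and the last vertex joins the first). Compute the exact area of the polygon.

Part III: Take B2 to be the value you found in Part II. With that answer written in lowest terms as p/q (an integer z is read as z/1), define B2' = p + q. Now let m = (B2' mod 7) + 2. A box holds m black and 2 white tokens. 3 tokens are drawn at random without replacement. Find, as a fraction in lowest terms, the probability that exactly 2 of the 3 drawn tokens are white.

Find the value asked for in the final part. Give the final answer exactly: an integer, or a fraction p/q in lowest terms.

Part I: T(2) = 2*(-36) + 2*(13) = -46; iterating: T(2)=-46, T(3)=-164, T(4)=-420, T(5)=-1168, T(6)=-3176, T(7)=-8688, T(8)=-23728, T(9)=-64832; answer -64832
Part II: B1 = -64832; d = 25; cross terms: (-33*-18 - -30*-12)=234, (-30*25 - 38*-18)=-66, (38*-12 - -33*25)=369; twice the area = |537| = 537; area = 537/2; answer 537/2
Part III: B2 = 537/2; threaded value p + q = 539; m = 2; total draws C(4,3) = 4; favorable C(2,2)*C(2,1) = 2; P = 1/2; answer 1/2

1/2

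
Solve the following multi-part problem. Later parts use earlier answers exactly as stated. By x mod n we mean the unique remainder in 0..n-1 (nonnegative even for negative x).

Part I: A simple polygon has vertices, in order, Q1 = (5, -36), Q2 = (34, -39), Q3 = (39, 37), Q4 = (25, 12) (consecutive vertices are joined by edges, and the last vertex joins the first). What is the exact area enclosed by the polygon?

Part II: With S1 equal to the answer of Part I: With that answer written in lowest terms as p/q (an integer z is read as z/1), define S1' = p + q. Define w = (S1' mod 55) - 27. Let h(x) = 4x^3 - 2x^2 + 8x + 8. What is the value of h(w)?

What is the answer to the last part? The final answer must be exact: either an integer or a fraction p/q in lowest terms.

Part I: cross terms: (5*-39 - 34*-36)=1029, (34*37 - 39*-39)=2779, (39*12 - 25*37)=-457, (25*-36 - 5*12)=-960; twice the area = |2391| = 2391; area = 2391/2; answer 2391/2
Part II: S1 = 2391/2; threaded value p + q = 2393; w = 1; 4*(1)^3 - 2*(1)^2 + 8*(1)^1 + 8 = (4) + (-2) + (8) + (8) = 18; answer 18

18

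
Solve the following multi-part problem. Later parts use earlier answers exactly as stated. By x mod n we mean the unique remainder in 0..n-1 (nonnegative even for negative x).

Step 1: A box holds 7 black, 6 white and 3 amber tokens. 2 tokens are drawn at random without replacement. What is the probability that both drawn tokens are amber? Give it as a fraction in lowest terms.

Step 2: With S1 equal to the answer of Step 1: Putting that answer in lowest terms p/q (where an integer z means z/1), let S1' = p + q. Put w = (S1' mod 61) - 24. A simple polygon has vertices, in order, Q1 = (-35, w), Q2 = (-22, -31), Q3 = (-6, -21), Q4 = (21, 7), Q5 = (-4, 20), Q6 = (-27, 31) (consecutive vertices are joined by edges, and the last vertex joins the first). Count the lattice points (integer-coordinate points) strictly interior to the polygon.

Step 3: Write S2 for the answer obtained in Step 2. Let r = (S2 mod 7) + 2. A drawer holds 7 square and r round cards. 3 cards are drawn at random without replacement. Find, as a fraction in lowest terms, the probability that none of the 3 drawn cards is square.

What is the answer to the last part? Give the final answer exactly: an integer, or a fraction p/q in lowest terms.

Step 1: total draws C(16,2) = 120; favorable C(3,2) = 3; P = 1/40; answer 1/40
Step 2: S1 = 1/40; threaded value p + q = 41; w = 17; cross terms: (-35*-31 - -22*17)=1459, (-22*-21 - -6*-31)=276, (-6*7 - 21*-21)=399, (21*20 - -4*7)=448, (-4*31 - -27*20)=416, (-27*17 - -35*31)=626; twice the area = |3624| = 3624; area = 1812; boundary points = 1 + 2 + 1 + 1 + 1 + 2 = 8; strictly interior points = area - boundary/2 + 1 = 1809; answer 1809
Step 3: S2 = 1809; r = 5; total draws C(12,3) = 220; favorable C(5,3) = 10; P = 1/22; answer 1/22

1/22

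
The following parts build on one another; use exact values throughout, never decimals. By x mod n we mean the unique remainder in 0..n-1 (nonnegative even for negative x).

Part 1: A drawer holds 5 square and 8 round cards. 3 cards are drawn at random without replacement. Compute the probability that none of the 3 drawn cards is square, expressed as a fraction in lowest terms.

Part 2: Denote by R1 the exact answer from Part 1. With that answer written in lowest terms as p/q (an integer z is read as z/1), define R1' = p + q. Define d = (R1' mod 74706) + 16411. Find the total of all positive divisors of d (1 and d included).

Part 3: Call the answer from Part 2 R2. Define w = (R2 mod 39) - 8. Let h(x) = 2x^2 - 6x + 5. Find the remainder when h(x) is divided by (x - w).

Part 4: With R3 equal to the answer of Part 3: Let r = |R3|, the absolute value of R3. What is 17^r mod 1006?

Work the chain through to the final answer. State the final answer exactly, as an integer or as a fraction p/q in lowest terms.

489

Part 1: total draws C(13,3) = 286; favorable C(8,3) = 56; P = 28/143; answer 28/143
Part 2: R1 = 28/143; threaded value p + q = 171; d = 16582; 16582 = 2 * 8291; sigma = (1 + 2) * (1 + 8291) = 3 * 8292 = 24876; answer 24876
Part 3: R2 = 24876; w = 25; remainder = value at the root: 2*(25)^2 - 6*(25)^1 + 5 = (1250) + (-150) + (5) = 1105; answer 1105
Part 4: R3 = 1105; r = 1105; squarings mod 1006: 17^1=17, 17^2=289, 17^4=23, 17^8=529, 17^16=173, 17^32=755, 17^64=629, 17^128=283, 17^256=615, 17^512=975, 17^1024=961; 17^1105 = 17^1 * 17^16 * 17^64 * 17^1024 = 489 (mod 1006); answer 489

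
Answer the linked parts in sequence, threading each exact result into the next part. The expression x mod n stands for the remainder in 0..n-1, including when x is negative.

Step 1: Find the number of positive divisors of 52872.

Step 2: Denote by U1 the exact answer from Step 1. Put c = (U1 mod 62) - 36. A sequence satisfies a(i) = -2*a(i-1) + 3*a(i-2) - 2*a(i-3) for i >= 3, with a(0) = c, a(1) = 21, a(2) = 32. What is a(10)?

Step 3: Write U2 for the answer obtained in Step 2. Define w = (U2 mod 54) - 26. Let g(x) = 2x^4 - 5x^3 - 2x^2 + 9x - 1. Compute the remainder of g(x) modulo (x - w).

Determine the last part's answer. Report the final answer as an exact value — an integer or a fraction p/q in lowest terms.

Step 1: 52872 = 2^3 * 3 * 2203; number of divisors = (3+1) * (1+1) * (1+1) = 16; answer 16
Step 2: U1 = 16; c = -20; a(3) = -2*(32) + 3*(21) - 2*(-20) = 39; iterating: a(3)=39, a(4)=-24, a(5)=101, a(6)=-352, a(7)=1055, a(8)=-3368, a(9)=10605, a(10)=-33424; answer -33424
Step 3: U2 = -33424; w = -24; remainder = value at the root: 2*(-24)^4 - 5*(-24)^3 - 2*(-24)^2 + 9*(-24)^1 - 1 = (663552) + (69120) + (-1152) + (-216) + (-1) = 731303; answer 731303

731303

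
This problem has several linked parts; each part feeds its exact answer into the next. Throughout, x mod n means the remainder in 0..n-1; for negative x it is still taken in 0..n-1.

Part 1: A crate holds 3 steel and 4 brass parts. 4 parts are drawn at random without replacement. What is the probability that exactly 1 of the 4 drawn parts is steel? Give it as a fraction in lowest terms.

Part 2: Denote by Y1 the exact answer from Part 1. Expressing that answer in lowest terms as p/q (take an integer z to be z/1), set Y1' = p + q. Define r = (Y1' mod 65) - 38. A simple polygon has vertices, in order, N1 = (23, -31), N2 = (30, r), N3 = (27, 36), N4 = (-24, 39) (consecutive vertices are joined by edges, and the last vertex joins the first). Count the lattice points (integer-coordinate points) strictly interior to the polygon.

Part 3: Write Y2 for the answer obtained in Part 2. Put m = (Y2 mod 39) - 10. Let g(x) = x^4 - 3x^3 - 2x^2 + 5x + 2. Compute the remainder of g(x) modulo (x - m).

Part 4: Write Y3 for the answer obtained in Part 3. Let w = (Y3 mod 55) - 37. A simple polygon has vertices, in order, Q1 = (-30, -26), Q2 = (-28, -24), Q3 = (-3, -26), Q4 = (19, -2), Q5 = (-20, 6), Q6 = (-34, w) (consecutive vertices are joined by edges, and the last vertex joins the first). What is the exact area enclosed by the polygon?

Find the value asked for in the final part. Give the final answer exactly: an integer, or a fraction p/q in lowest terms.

Part 1: total draws C(7,4) = 35; favorable C(3,1)*C(4,3) = 12; P = 12/35; answer 12/35
Part 2: Y1 = 12/35; threaded value p + q = 47; r = 9; cross terms: (23*9 - 30*-31)=1137, (30*36 - 27*9)=837, (27*39 - -24*36)=1917, (-24*-31 - 23*39)=-153; twice the area = |3738| = 3738; area = 1869; boundary points = 1 + 3 + 3 + 1 = 8; strictly interior points = area - boundary/2 + 1 = 1866; answer 1866
Part 3: Y2 = 1866; m = 23; remainder = value at the root: 1*(23)^4 - 3*(23)^3 - 2*(23)^2 + 5*(23)^1 + 2 = (279841) + (-36501) + (-1058) + (115) + (2) = 242399; answer 242399
Part 4: Y3 = 242399; w = -23; cross terms: (-30*-24 - -28*-26)=-8, (-28*-26 - -3*-24)=656, (-3*-2 - 19*-26)=500, (19*6 - -20*-2)=74, (-20*-23 - -34*6)=664, (-34*-26 - -30*-23)=194; twice the area = |2080| = 2080; area = 1040; answer 1040

1040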